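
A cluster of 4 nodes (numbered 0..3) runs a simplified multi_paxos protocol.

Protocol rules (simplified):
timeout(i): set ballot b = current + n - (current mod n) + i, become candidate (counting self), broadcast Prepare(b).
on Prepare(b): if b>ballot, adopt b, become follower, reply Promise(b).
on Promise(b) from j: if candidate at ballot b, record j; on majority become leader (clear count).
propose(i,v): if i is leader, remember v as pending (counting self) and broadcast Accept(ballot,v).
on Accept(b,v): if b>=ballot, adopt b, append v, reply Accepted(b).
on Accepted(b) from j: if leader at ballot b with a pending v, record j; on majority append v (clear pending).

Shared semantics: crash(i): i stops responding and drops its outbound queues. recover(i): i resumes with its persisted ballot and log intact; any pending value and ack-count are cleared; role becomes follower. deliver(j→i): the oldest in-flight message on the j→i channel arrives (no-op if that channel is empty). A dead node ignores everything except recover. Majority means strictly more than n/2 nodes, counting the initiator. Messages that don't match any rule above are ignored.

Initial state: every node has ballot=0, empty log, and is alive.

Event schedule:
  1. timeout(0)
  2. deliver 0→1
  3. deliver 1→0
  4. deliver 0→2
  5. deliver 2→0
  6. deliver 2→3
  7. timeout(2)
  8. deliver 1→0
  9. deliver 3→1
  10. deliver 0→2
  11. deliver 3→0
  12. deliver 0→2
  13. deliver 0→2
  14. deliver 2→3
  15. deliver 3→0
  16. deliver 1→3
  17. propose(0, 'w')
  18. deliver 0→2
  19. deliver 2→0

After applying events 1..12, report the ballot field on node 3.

after 1 — timeout(0): n0:cand/b4/[-]
after 2 — deliver 0→1: n1:foll/b4/[-]
after 3 — deliver 1→0: ·
after 4 — deliver 0→2: n2:foll/b4/[-]
after 5 — deliver 2→0: n0:lead/b4/[-]
after 6 — deliver 2→3: ·
after 7 — timeout(2): n2:cand/b10/[-]
after 8 — deliver 1→0: ·
after 9 — deliver 3→1: ·
after 10 — deliver 0→2: ·
after 11 — deliver 3→0: ·
after 12 — deliver 0→2: ·

0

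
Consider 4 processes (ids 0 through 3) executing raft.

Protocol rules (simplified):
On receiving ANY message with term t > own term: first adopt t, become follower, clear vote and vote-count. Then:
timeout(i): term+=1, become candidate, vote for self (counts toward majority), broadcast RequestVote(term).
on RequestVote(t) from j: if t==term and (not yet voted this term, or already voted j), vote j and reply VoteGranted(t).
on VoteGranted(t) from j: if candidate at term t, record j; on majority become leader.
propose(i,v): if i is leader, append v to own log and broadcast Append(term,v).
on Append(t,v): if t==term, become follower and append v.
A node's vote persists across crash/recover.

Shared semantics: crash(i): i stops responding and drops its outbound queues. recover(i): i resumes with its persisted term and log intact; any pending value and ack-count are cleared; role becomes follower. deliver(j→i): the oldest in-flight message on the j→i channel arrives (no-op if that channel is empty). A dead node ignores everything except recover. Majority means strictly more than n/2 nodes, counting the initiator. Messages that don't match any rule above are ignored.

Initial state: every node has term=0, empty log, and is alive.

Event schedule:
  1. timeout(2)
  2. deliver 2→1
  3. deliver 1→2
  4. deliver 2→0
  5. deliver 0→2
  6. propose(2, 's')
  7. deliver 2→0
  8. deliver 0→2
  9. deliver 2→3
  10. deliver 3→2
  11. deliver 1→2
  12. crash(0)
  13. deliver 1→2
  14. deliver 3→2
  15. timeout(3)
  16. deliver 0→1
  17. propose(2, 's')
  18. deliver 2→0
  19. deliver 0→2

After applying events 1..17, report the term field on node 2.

e1 timeout(2): 2[cand,t=1,-]
e2 deliver 2→1: 1[foll,t=1,-]
e3 deliver 1→2: ·
e4 deliver 2→0: 0[foll,t=1,-]
e5 deliver 0→2: 2[lead,t=1,-]
e6 propose(2,'s'): 2[lead,t=1,s]
e7 deliver 2→0: 0[foll,t=1,s]
e8 deliver 0→2: ·
e9 deliver 2→3: 3[foll,t=1,-]
e10 deliver 3→2: ·
e11 deliver 1→2: ·
e12 crash(0): 0[✗foll,t=1,s]
e13 deliver 1→2: ·
e14 deliver 3→2: ·
e15 timeout(3): 3[cand,t=2,-]
e16 deliver 0→1: ·
e17 propose(2,'s'): 2[lead,t=1,s,s]

1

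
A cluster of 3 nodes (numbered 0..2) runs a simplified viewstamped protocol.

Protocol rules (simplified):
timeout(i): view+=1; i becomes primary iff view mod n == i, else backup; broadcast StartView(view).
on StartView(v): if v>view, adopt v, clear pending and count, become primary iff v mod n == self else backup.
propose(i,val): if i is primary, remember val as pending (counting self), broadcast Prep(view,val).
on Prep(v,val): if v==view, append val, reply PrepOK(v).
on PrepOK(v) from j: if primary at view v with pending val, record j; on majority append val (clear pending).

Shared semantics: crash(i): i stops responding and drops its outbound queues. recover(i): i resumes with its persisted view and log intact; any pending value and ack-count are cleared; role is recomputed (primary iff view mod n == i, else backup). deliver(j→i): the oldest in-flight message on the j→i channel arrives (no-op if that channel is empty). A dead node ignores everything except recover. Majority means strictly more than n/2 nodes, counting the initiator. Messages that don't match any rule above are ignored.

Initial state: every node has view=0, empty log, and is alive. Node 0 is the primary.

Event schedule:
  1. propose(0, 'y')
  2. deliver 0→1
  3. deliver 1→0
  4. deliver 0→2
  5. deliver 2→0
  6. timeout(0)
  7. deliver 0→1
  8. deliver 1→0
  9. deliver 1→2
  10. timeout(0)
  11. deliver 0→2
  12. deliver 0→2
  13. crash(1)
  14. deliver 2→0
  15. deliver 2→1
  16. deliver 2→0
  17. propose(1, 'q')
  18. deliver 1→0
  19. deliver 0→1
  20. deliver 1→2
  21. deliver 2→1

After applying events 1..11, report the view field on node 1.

1

1. propose(0,'y'):  nop
2. deliver 0→1:  <1:back v0 y>
3. deliver 1→0:  <0:prim v0 y>
4. deliver 0→2:  <2:back v0 y>
5. deliver 2→0:  nop
6. timeout(0):  <0:back v1 y>
7. deliver 0→1:  <1:prim v1 y>
8. deliver 1→0:  nop
9. deliver 1→2:  nop
10. timeout(0):  <0:back v2 y>
11. deliver 0→2:  <2:back v1 y>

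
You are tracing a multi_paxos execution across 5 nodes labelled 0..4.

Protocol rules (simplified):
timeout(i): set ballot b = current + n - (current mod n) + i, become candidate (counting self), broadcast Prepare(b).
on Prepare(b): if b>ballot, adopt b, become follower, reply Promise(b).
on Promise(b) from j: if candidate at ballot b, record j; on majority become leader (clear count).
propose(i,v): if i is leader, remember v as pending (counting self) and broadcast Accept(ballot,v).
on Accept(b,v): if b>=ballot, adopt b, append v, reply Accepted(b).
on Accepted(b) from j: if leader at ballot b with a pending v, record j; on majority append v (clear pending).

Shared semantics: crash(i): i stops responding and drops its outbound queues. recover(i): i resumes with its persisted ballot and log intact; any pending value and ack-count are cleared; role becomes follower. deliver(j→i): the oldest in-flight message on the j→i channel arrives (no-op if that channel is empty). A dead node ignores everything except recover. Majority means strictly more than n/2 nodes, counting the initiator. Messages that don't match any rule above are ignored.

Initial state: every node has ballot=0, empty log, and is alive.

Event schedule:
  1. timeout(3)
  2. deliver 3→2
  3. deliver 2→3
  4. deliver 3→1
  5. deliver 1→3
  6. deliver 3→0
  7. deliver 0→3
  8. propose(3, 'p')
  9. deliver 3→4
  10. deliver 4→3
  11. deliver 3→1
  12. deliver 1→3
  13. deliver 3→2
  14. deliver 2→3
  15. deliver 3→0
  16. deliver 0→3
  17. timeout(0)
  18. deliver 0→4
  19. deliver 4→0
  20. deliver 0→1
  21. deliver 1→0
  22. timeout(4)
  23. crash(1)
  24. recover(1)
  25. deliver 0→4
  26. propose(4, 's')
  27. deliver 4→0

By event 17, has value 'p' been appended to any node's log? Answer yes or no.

e1 timeout(3): 3[cand,b=8,-]
e2 deliver 3→2: 2[foll,b=8,-]
e3 deliver 2→3: ·
e4 deliver 3→1: 1[foll,b=8,-]
e5 deliver 1→3: 3[lead,b=8,-]
e6 deliver 3→0: 0[foll,b=8,-]
e7 deliver 0→3: ·
e8 propose(3,'p'): ·
e9 deliver 3→4: 4[foll,b=8,-]
e10 deliver 4→3: ·
e11 deliver 3→1: 1[foll,b=8,p]
e12 deliver 1→3: ·
e13 deliver 3→2: 2[foll,b=8,p]
e14 deliver 2→3: 3[lead,b=8,p]
e15 deliver 3→0: 0[foll,b=8,p]
e16 deliver 0→3: ·
e17 timeout(0): 0[cand,b=10,p]

yes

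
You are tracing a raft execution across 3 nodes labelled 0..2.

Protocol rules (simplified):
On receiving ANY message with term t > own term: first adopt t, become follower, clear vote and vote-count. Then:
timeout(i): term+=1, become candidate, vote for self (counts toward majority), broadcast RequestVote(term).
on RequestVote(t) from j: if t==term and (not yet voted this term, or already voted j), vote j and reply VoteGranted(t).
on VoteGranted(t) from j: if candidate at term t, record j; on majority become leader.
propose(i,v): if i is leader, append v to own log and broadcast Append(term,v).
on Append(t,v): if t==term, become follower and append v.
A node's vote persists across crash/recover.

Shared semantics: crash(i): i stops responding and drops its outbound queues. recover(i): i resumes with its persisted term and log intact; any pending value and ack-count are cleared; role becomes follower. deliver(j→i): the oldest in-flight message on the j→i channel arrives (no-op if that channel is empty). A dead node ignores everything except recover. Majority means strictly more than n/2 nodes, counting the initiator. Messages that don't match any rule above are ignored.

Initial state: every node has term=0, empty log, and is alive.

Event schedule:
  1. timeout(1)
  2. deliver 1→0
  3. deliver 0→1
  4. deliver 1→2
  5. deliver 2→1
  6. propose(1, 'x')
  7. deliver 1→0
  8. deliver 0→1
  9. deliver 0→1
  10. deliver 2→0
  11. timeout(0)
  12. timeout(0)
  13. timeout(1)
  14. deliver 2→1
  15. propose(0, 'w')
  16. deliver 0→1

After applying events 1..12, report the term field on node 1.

1. timeout(1):  <1:cand t1 ->
2. deliver 1→0:  <0:foll t1 ->
3. deliver 0→1:  <1:lead t1 ->
4. deliver 1→2:  <2:foll t1 ->
5. deliver 2→1:  nop
6. propose(1,'x'):  <1:lead t1 x>
7. deliver 1→0:  <0:foll t1 x>
8. deliver 0→1:  nop
9. deliver 0→1:  nop
10. deliver 2→0:  nop
11. timeout(0):  <0:cand t2 x>
12. timeout(0):  <0:cand t3 x>

1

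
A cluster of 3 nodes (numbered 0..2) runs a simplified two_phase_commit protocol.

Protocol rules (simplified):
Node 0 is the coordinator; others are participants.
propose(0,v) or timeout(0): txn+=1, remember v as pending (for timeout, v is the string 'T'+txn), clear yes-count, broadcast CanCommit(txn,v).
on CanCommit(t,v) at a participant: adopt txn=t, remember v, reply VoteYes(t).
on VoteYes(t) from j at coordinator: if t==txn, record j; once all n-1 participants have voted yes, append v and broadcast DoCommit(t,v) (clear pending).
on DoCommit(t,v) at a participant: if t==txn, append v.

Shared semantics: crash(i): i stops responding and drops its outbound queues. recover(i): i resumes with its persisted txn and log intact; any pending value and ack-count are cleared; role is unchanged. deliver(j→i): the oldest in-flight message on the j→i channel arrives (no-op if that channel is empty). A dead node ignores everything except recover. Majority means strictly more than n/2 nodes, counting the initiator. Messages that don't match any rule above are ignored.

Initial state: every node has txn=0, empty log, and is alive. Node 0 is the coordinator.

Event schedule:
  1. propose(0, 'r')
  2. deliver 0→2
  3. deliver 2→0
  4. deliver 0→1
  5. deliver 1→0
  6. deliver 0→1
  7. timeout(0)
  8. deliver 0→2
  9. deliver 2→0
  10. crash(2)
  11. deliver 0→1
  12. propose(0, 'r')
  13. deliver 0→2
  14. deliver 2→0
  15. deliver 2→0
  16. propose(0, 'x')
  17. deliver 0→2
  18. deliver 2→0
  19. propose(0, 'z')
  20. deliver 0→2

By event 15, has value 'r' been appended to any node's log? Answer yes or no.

1. propose(0,'r'):  <0:coor t1 ->
2. deliver 0→2:  <2:part t1 ->
3. deliver 2→0:  nop
4. deliver 0→1:  <1:part t1 ->
5. deliver 1→0:  <0:coor t1 r>
6. deliver 0→1:  <1:part t1 r>
7. timeout(0):  <0:coor t2 r>
8. deliver 0→2:  <2:part t1 r>
9. deliver 2→0:  nop
10. crash(2):  <2:✗part t1 r>
11. deliver 0→1:  <1:part t2 r>
12. propose(0,'r'):  <0:coor t3 r>
13. deliver 0→2:  nop
14. deliver 2→0:  nop
15. deliver 2→0:  nop

yes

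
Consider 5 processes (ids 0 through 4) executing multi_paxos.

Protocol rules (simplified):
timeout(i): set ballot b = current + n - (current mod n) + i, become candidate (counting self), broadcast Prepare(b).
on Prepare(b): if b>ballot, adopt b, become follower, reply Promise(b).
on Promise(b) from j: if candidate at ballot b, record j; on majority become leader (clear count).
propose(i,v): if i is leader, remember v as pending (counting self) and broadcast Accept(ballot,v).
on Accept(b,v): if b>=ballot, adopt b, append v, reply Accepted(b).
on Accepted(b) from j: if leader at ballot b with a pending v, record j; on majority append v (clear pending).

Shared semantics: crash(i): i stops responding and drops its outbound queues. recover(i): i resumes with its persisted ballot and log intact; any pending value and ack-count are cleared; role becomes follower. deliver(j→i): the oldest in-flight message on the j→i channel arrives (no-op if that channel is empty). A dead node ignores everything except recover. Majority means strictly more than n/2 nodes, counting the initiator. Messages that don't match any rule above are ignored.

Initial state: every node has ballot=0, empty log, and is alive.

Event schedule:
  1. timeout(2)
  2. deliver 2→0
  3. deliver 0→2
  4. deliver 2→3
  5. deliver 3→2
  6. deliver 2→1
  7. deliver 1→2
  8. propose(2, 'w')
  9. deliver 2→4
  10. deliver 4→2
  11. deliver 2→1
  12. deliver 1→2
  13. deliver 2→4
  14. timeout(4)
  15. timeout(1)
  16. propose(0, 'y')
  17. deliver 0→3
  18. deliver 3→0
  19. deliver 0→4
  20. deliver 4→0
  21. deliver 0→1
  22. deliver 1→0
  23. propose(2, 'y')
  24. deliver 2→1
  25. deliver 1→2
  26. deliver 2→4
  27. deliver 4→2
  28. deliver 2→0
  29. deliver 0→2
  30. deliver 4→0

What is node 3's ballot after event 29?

[1] timeout(2) → N2(cand b7 [-])
[2] deliver 2→0 → N0(foll b7 [-])
[3] deliver 0→2 → ∅
[4] deliver 2→3 → N3(foll b7 [-])
[5] deliver 3→2 → N2(lead b7 [-])
[6] deliver 2→1 → N1(foll b7 [-])
[7] deliver 1→2 → ∅
[8] propose(2,'w') → ∅
[9] deliver 2→4 → N4(foll b7 [-])
[10] deliver 4→2 → ∅
[11] deliver 2→1 → N1(foll b7 [w])
[12] deliver 1→2 → ∅
[13] deliver 2→4 → N4(foll b7 [w])
[14] timeout(4) → N4(cand b14 [w])
[15] timeout(1) → N1(cand b11 [w])
[16] propose(0,'y') → ∅
[17] deliver 0→3 → ∅
[18] deliver 3→0 → ∅
[19] deliver 0→4 → ∅
[20] deliver 4→0 → N0(foll b14 [-])
[21] deliver 0→1 → ∅
[22] deliver 1→0 → ∅
[23] propose(2,'y') → ∅
[24] deliver 2→1 → ∅
[25] deliver 1→2 → N2(foll b11 [-])
[26] deliver 2→4 → ∅
[27] deliver 4→2 → ∅
[28] deliver 2→0 → ∅
[29] deliver 0→2 → ∅

7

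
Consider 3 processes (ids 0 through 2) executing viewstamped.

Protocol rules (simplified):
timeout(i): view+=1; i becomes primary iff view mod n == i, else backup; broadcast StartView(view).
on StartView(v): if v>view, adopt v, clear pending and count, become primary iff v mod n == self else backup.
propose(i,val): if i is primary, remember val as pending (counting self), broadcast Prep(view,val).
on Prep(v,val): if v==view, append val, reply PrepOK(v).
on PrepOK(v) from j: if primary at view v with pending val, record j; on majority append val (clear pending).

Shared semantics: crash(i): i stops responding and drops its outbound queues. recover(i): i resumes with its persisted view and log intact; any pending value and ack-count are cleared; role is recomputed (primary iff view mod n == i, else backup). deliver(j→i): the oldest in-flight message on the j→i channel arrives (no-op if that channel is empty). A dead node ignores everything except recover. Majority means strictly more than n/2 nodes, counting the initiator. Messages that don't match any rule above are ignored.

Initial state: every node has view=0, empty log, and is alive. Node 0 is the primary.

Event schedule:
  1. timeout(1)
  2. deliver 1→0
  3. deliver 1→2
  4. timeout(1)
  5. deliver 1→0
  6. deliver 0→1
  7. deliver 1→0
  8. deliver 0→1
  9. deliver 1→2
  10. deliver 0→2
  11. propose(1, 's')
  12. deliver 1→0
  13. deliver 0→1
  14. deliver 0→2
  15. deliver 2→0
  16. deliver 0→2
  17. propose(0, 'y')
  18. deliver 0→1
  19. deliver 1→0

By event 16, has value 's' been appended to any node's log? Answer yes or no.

no

e1 timeout(1): 1[prim,v=1,-]
e2 deliver 1→0: 0[back,v=1,-]
e3 deliver 1→2: 2[back,v=1,-]
e4 timeout(1): 1[back,v=2,-]
e5 deliver 1→0: 0[back,v=2,-]
e6 deliver 0→1: ·
e7 deliver 1→0: ·
e8 deliver 0→1: ·
e9 deliver 1→2: 2[prim,v=2,-]
e10 deliver 0→2: ·
e11 propose(1,'s'): ·
e12 deliver 1→0: ·
e13 deliver 0→1: ·
e14 deliver 0→2: ·
e15 deliver 2→0: ·
e16 deliver 0→2: ·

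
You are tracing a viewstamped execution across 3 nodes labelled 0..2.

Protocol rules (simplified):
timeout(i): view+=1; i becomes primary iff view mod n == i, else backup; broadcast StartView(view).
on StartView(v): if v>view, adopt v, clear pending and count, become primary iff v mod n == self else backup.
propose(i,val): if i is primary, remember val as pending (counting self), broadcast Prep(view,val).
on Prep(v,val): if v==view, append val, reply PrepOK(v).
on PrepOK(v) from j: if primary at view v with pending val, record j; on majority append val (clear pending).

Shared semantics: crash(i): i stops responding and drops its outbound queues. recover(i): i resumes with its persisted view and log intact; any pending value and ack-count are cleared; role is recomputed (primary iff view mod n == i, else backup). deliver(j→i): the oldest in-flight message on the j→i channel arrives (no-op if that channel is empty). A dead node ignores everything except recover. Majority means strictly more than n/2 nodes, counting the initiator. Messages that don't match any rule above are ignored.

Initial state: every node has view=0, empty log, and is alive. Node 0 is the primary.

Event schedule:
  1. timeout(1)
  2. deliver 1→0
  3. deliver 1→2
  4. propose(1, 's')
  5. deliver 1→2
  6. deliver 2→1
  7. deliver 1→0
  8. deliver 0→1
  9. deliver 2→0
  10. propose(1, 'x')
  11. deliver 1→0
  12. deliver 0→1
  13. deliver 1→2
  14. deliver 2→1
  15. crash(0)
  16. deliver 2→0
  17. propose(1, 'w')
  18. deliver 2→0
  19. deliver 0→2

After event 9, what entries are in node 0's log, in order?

s

step 1 timeout(1): 1={prim,v=1,log=-}
step 2 deliver 1→0: 0={back,v=1,log=-}
step 3 deliver 1→2: 2={back,v=1,log=-}
step 4 propose(1,'s'): —
step 5 deliver 1→2: 2={back,v=1,log=s}
step 6 deliver 2→1: 1={prim,v=1,log=s}
step 7 deliver 1→0: 0={back,v=1,log=s}
step 8 deliver 0→1: —
step 9 deliver 2→0: —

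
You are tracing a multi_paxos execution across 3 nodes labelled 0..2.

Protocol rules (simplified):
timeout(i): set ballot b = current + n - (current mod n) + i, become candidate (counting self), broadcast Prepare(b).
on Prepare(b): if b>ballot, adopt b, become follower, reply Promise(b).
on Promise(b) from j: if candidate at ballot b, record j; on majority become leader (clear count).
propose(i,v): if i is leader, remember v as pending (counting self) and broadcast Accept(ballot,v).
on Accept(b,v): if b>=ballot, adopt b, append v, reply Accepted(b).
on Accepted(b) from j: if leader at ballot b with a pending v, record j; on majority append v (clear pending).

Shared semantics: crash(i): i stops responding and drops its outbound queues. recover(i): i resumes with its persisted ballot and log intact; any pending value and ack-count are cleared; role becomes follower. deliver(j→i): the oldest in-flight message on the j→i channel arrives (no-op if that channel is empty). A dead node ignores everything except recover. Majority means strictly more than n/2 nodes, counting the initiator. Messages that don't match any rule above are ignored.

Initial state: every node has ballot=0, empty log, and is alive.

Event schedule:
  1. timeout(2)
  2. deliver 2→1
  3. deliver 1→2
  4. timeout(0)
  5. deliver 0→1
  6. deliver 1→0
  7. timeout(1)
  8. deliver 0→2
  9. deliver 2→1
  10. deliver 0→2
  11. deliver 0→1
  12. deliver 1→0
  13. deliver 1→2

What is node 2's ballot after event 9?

[1] timeout(2) → N2(cand b5 [-])
[2] deliver 2→1 → N1(foll b5 [-])
[3] deliver 1→2 → N2(lead b5 [-])
[4] timeout(0) → N0(cand b3 [-])
[5] deliver 0→1 → ∅
[6] deliver 1→0 → ∅
[7] timeout(1) → N1(cand b7 [-])
[8] deliver 0→2 → ∅
[9] deliver 2→1 → ∅

5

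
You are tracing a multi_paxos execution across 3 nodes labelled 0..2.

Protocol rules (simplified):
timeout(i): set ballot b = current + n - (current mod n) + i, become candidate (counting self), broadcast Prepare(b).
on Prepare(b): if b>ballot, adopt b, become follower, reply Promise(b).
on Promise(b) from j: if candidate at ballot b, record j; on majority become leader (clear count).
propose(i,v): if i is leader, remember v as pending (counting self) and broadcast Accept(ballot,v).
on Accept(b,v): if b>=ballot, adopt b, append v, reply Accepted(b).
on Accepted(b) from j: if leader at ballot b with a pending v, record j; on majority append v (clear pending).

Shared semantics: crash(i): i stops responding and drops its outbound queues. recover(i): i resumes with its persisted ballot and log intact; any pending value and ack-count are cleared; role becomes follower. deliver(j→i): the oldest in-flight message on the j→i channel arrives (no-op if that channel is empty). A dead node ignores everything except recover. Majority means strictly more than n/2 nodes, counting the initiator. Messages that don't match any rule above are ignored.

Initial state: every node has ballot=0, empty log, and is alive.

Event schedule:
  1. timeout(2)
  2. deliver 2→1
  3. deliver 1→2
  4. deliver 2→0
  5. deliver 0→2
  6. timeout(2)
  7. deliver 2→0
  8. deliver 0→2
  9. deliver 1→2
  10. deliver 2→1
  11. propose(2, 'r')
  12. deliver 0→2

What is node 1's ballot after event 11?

step 1 timeout(2): 2={cand,b=5,log=-}
step 2 deliver 2→1: 1={foll,b=5,log=-}
step 3 deliver 1→2: 2={lead,b=5,log=-}
step 4 deliver 2→0: 0={foll,b=5,log=-}
step 5 deliver 0→2: —
step 6 timeout(2): 2={cand,b=8,log=-}
step 7 deliver 2→0: 0={foll,b=8,log=-}
step 8 deliver 0→2: 2={lead,b=8,log=-}
step 9 deliver 1→2: —
step 10 deliver 2→1: 1={foll,b=8,log=-}
step 11 propose(2,'r'): —

8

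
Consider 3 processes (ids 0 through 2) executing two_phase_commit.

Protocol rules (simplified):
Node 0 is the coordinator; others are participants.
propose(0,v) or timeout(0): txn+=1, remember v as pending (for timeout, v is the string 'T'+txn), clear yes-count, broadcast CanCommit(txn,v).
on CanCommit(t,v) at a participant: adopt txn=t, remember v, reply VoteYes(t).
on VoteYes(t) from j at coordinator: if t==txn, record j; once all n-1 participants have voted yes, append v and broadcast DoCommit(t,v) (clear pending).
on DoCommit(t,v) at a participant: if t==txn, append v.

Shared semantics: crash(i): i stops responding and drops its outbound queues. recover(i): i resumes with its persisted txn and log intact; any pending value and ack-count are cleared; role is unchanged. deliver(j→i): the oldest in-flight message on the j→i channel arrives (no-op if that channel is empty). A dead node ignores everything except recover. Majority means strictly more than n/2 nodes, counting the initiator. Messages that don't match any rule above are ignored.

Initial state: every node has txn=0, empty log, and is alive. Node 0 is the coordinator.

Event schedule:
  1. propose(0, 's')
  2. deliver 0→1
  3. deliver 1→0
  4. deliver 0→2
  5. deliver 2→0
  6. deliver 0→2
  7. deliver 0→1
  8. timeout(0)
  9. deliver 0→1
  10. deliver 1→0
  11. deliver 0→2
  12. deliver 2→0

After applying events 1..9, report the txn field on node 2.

[1] propose(0,'s') → N0(coor t1 [-])
[2] deliver 0→1 → N1(part t1 [-])
[3] deliver 1→0 → ∅
[4] deliver 0→2 → N2(part t1 [-])
[5] deliver 2→0 → N0(coor t1 [s])
[6] deliver 0→2 → N2(part t1 [s])
[7] deliver 0→1 → N1(part t1 [s])
[8] timeout(0) → N0(coor t2 [s])
[9] deliver 0→1 → N1(part t2 [s])

1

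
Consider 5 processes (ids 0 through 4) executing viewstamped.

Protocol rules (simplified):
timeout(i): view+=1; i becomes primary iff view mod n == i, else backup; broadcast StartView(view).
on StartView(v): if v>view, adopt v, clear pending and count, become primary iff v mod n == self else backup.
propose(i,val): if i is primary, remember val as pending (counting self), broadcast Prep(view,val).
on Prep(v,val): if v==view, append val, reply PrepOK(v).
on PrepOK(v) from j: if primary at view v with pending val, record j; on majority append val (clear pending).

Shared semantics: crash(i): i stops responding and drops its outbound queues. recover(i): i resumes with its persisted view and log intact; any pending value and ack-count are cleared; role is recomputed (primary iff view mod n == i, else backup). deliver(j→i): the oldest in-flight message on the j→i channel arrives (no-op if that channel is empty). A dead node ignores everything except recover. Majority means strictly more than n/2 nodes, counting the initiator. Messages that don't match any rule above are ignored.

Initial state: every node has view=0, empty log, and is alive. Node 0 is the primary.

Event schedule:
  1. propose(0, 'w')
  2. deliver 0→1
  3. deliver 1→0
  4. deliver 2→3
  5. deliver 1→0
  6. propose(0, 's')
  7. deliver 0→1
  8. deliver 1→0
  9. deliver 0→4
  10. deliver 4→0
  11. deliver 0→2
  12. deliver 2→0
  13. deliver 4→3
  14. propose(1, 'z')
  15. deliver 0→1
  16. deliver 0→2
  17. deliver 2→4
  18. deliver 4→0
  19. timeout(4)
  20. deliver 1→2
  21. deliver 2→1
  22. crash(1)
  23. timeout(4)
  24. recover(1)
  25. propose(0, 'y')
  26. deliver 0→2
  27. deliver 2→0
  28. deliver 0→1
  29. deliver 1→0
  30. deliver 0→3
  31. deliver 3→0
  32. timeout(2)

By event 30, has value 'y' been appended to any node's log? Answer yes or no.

[1] propose(0,'w') → ∅
[2] deliver 0→1 → N1(back v0 [w])
[3] deliver 1→0 → ∅
[4] deliver 2→3 → ∅
[5] deliver 1→0 → ∅
[6] propose(0,'s') → ∅
[7] deliver 0→1 → N1(back v0 [w,s])
[8] deliver 1→0 → ∅
[9] deliver 0→4 → N4(back v0 [w])
[10] deliver 4→0 → N0(prim v0 [s])
[11] deliver 0→2 → N2(back v0 [w])
[12] deliver 2→0 → ∅
[13] deliver 4→3 → ∅
[14] propose(1,'z') → ∅
[15] deliver 0→1 → ∅
[16] deliver 0→2 → N2(back v0 [w,s])
[17] deliver 2→4 → ∅
[18] deliver 4→0 → ∅
[19] timeout(4) → N4(back v1 [w])
[20] deliver 1→2 → ∅
[21] deliver 2→1 → ∅
[22] crash(1) → N1(✗back v0 [w,s])
[23] timeout(4) → N4(back v2 [w])
[24] recover(1) → N1(back v0 [w,s])
[25] propose(0,'y') → ∅
[26] deliver 0→2 → N2(back v0 [w,s,y])
[27] deliver 2→0 → ∅
[28] deliver 0→1 → N1(back v0 [w,s,y])
[29] deliver 1→0 → N0(prim v0 [s,y])
[30] deliver 0→3 → N3(back v0 [w])

yes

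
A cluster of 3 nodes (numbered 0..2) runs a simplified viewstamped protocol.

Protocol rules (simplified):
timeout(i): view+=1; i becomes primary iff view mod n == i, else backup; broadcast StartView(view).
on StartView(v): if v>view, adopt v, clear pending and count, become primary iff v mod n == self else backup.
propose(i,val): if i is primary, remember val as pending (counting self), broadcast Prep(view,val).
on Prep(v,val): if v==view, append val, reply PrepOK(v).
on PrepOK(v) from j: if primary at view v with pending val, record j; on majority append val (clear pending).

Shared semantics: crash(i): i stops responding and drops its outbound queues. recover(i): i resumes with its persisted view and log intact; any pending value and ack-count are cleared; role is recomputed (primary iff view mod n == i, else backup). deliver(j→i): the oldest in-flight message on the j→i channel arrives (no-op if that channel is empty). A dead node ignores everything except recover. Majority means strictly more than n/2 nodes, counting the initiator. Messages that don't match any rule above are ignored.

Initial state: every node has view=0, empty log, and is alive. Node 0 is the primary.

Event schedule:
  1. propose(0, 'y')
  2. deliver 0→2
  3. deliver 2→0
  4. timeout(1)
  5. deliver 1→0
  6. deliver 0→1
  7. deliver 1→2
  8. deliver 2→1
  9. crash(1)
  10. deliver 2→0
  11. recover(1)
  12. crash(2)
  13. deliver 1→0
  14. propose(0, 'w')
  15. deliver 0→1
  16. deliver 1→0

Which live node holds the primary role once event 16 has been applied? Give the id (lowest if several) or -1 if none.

1

[1] propose(0,'y') → ∅
[2] deliver 0→2 → N2(back v0 [y])
[3] deliver 2→0 → N0(prim v0 [y])
[4] timeout(1) → N1(prim v1 [-])
[5] deliver 1→0 → N0(back v1 [y])
[6] deliver 0→1 → ∅
[7] deliver 1→2 → N2(back v1 [y])
[8] deliver 2→1 → ∅
[9] crash(1) → N1(✗prim v1 [-])
[10] deliver 2→0 → ∅
[11] recover(1) → N1(prim v1 [-])
[12] crash(2) → N2(✗back v1 [y])
[13] deliver 1→0 → ∅
[14] propose(0,'w') → ∅
[15] deliver 0→1 → ∅
[16] deliver 1→0 → ∅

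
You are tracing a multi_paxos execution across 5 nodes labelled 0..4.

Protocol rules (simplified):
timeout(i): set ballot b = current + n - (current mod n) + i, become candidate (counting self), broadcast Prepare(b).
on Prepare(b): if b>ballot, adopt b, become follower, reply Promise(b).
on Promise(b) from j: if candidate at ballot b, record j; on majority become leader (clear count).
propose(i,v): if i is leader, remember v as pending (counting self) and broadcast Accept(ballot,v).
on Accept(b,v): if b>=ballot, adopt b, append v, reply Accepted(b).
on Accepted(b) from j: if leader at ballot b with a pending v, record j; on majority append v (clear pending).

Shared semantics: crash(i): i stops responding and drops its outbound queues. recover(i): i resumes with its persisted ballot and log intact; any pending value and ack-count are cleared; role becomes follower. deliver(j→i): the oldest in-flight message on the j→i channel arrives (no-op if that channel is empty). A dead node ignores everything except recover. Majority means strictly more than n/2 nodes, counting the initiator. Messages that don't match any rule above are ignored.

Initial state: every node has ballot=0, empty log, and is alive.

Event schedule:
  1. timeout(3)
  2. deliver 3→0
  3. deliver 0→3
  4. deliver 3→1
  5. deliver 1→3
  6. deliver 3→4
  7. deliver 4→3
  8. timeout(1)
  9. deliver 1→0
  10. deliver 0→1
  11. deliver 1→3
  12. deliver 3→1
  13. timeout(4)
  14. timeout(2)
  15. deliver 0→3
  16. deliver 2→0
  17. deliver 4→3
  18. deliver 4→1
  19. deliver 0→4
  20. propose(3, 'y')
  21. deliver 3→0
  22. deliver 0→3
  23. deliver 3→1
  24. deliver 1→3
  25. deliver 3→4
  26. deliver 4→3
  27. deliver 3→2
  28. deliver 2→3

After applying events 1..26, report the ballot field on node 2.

7

1. timeout(3):  <3:cand b8 ->
2. deliver 3→0:  <0:foll b8 ->
3. deliver 0→3:  nop
4. deliver 3→1:  <1:foll b8 ->
5. deliver 1→3:  <3:lead b8 ->
6. deliver 3→4:  <4:foll b8 ->
7. deliver 4→3:  nop
8. timeout(1):  <1:cand b11 ->
9. deliver 1→0:  <0:foll b11 ->
10. deliver 0→1:  nop
11. deliver 1→3:  <3:foll b11 ->
12. deliver 3→1:  <1:lead b11 ->
13. timeout(4):  <4:cand b14 ->
14. timeout(2):  <2:cand b7 ->
15. deliver 0→3:  nop
16. deliver 2→0:  nop
17. deliver 4→3:  <3:foll b14 ->
18. deliver 4→1:  <1:foll b14 ->
19. deliver 0→4:  nop
20. propose(3,'y'):  nop
21. deliver 3→0:  nop
22. deliver 0→3:  nop
23. deliver 3→1:  nop
24. deliver 1→3:  nop
25. deliver 3→4:  nop
26. deliver 4→3:  nop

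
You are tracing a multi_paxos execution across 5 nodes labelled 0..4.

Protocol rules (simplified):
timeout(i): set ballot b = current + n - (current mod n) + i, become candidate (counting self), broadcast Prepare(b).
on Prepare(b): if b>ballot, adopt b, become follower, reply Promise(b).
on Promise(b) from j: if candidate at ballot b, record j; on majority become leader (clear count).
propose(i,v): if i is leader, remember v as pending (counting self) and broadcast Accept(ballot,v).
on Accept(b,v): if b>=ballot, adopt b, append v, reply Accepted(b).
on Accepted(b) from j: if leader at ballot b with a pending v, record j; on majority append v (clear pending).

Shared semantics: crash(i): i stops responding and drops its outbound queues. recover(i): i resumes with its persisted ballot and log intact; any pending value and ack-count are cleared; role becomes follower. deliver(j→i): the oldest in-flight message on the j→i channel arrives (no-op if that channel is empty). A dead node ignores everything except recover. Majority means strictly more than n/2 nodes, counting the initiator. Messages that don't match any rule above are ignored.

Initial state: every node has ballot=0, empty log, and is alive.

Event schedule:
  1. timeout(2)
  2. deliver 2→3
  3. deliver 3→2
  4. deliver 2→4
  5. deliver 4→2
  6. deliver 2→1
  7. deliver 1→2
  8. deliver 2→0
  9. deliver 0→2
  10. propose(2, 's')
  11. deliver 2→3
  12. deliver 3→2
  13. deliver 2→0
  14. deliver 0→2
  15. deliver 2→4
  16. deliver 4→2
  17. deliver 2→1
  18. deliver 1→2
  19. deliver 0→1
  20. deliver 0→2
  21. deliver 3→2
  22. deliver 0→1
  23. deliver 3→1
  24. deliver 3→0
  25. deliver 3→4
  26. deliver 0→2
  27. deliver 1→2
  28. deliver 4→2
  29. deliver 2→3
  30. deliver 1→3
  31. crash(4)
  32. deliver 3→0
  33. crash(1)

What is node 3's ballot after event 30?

7

step 1 timeout(2): 2={cand,b=7,log=-}
step 2 deliver 2→3: 3={foll,b=7,log=-}
step 3 deliver 3→2: —
step 4 deliver 2→4: 4={foll,b=7,log=-}
step 5 deliver 4→2: 2={lead,b=7,log=-}
step 6 deliver 2→1: 1={foll,b=7,log=-}
step 7 deliver 1→2: —
step 8 deliver 2→0: 0={foll,b=7,log=-}
step 9 deliver 0→2: —
step 10 propose(2,'s'): —
step 11 deliver 2→3: 3={foll,b=7,log=s}
step 12 deliver 3→2: —
step 13 deliver 2→0: 0={foll,b=7,log=s}
step 14 deliver 0→2: 2={lead,b=7,log=s}
step 15 deliver 2→4: 4={foll,b=7,log=s}
step 16 deliver 4→2: —
step 17 deliver 2→1: 1={foll,b=7,log=s}
step 18 deliver 1→2: —
step 19 deliver 0→1: —
step 20 deliver 0→2: —
step 21 deliver 3→2: —
step 22 deliver 0→1: —
step 23 deliver 3→1: —
step 24 deliver 3→0: —
step 25 deliver 3→4: —
step 26 deliver 0→2: —
step 27 deliver 1→2: —
step 28 deliver 4→2: —
step 29 deliver 2→3: —
step 30 deliver 1→3: —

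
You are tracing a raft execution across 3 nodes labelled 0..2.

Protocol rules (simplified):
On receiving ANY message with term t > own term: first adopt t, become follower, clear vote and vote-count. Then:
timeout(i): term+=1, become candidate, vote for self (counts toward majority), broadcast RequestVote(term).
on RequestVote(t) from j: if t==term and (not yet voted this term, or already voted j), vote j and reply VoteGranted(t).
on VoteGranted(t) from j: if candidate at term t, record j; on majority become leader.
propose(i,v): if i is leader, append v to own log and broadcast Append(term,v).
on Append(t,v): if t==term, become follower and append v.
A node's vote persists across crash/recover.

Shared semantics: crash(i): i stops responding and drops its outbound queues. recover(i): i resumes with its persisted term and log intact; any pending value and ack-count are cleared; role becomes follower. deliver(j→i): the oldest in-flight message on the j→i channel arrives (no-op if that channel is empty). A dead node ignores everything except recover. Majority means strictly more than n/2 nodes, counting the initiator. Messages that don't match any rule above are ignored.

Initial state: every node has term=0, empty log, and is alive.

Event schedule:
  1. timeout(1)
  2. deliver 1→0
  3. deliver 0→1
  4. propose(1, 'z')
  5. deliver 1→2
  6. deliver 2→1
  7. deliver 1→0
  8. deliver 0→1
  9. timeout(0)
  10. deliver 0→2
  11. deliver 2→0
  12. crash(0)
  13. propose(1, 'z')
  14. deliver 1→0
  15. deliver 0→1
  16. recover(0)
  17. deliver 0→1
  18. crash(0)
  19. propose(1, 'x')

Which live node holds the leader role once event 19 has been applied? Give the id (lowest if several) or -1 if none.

e1 timeout(1): 1[cand,t=1,-]
e2 deliver 1→0: 0[foll,t=1,-]
e3 deliver 0→1: 1[lead,t=1,-]
e4 propose(1,'z'): 1[lead,t=1,z]
e5 deliver 1→2: 2[foll,t=1,-]
e6 deliver 2→1: ·
e7 deliver 1→0: 0[foll,t=1,z]
e8 deliver 0→1: ·
e9 timeout(0): 0[cand,t=2,z]
e10 deliver 0→2: 2[foll,t=2,-]
e11 deliver 2→0: 0[lead,t=2,z]
e12 crash(0): 0[✗lead,t=2,z]
e13 propose(1,'z'): 1[lead,t=1,z,z]
e14 deliver 1→0: ·
e15 deliver 0→1: ·
e16 recover(0): 0[foll,t=2,z]
e17 deliver 0→1: ·
e18 crash(0): 0[✗foll,t=2,z]
e19 propose(1,'x'): 1[lead,t=1,z,z,x]

1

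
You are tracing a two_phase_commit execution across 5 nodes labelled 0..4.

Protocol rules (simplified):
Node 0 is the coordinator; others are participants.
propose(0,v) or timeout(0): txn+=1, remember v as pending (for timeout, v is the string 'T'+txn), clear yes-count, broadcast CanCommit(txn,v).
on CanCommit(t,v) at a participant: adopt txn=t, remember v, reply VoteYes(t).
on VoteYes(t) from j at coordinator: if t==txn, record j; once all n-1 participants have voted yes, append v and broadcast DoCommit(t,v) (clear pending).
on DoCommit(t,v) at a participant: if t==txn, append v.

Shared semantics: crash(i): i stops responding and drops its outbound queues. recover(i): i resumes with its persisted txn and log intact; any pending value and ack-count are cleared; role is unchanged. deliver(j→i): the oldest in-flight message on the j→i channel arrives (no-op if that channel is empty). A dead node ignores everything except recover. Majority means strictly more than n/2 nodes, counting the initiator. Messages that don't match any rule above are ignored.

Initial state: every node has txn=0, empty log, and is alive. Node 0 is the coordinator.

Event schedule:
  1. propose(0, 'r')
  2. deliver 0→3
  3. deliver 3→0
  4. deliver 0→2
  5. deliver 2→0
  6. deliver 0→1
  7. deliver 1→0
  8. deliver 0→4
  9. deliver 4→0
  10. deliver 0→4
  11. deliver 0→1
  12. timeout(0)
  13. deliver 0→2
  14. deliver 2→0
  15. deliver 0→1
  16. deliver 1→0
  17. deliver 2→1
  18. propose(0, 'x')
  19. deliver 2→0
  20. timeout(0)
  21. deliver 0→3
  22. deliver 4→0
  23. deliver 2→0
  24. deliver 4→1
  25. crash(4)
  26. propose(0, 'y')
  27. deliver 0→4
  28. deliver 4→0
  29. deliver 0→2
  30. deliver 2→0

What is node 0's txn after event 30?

step 1 propose(0,'r'): 0={coor,t=1,log=-}
step 2 deliver 0→3: 3={part,t=1,log=-}
step 3 deliver 3→0: —
step 4 deliver 0→2: 2={part,t=1,log=-}
step 5 deliver 2→0: —
step 6 deliver 0→1: 1={part,t=1,log=-}
step 7 deliver 1→0: —
step 8 deliver 0→4: 4={part,t=1,log=-}
step 9 deliver 4→0: 0={coor,t=1,log=r}
step 10 deliver 0→4: 4={part,t=1,log=r}
step 11 deliver 0→1: 1={part,t=1,log=r}
step 12 timeout(0): 0={coor,t=2,log=r}
step 13 deliver 0→2: 2={part,t=1,log=r}
step 14 deliver 2→0: —
step 15 deliver 0→1: 1={part,t=2,log=r}
step 16 deliver 1→0: —
step 17 deliver 2→1: —
step 18 propose(0,'x'): 0={coor,t=3,log=r}
step 19 deliver 2→0: —
step 20 timeout(0): 0={coor,t=4,log=r}
step 21 deliver 0→3: 3={part,t=1,log=r}
step 22 deliver 4→0: —
step 23 deliver 2→0: —
step 24 deliver 4→1: —
step 25 crash(4): 4={✗part,t=1,log=r}
step 26 propose(0,'y'): 0={coor,t=5,log=r}
step 27 deliver 0→4: —
step 28 deliver 4→0: —
step 29 deliver 0→2: 2={part,t=2,log=r}
step 30 deliver 2→0: —

5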